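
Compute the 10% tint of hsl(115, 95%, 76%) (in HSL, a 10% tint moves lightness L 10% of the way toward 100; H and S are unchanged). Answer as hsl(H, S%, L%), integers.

hsl(115, 95%, 78%)

L moves 10% from 76 toward 100: 76 + 2.4 = 78.4 → 78.
H and S are unchanged.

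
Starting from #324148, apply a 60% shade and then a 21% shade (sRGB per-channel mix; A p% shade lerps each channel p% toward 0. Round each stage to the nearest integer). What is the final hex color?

#324148 is rgb(50, 65, 72).
Per channel, c → c + 0.6(0 − c):
  R: 50 + 0.6×(0−50) = 50 − 30 = 20 → 20
  G: 65 + 0.6×(0−65) = 65 − 39 = 26 → 26
  B: 72 − 43.2 = 28.8 → 29
After the shade: rgb(20, 26, 29) = #141a1d.
Lerp each channel 21% toward 0:
  R: 20 + 0.21×(0−20) = 20 − 4.2 = 15.8 → 16
  G: 26 + 0.21×(0−26) = 26 − 5.46 = 20.54 → 21
  B: 29 + 0.21×(0−29) = 29 − 6.09 = 22.91 → 23
rgb(16, 21, 23) = #101517.

#101517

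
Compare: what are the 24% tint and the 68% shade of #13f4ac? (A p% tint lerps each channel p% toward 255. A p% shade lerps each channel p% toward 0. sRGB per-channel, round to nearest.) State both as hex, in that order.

#4cf7c0, #064e37

#13f4ac is rgb(19, 244, 172).
24% tint:
  R: 19 + 56.64 = 75.64 → 76
  G: 244 + 0.24×(255−244) = 244 + 2.64 = 246.64 → 247
  B: 172 + 19.92 = 191.92 → 192
  → #4cf7c0
68% shade:
  R: 19 + 0.68×(0−19) = 19 − 12.92 = 6.08 → 6
  G: 244 + 0.68×(0−244) = 244 − 165.92 = 78.08 → 78
  B: 172 + 0.68×(0−172) = 172 − 116.96 = 55.04 → 55
  → #064e37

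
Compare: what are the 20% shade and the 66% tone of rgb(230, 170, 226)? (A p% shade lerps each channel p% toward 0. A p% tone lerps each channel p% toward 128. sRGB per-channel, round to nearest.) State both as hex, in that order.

20% shade:
  R: 230 + 0.2×(0−230) = 230 − 46 = 184 → 184
  G: 170 + 0.2×(0−170) = 170 − 34 = 136 → 136
  B: 226 + 0.2×(0−226) = 226 − 45.2 = 180.8 → 181
  → #B888B5
66% tone:
  R: 230 − 67.32 = 162.68 → 163
  G: 170 − 27.72 = 142.28 → 142
  B: 226 − 64.68 = 161.32 → 161
  → #A38EA1

#B888B5, #A38EA1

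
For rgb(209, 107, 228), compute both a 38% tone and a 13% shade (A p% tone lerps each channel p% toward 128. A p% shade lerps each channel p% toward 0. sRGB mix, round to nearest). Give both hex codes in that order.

#b273be, #b65dc6

38% tone:
  R: 209 − 30.78 = 178.22 → 178
  G: 107 + 0.38×(128−107) = 107 + 7.98 = 114.98 → 115
  B: 228 + 0.38×(128−228) = 228 − 38 = 190 → 190
  → #b273be
13% shade:
  R: 209 + 0.13×(0−209) = 209 − 27.17 = 181.83 → 182
  G: 107 + 0.13×(0−107) = 107 − 13.91 = 93.09 → 93
  B: 228 + 0.13×(0−228) = 228 − 29.64 = 198.36 → 198
  → #b65dc6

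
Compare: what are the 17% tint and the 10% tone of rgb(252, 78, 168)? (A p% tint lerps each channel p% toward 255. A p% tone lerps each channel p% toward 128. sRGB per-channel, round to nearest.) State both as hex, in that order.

17% tint:
  R: 252 + 0.17×(255−252) = 252 + 0.51 = 252.51 → 253
  G: 78 + 30.09 = 108.09 → 108
  B: 168 + 14.79 = 182.79 → 183
  → #FD6CB7
10% tone:
  R: 252 + 0.1×(128−252) = 252 − 12.4 = 239.6 → 240
  G: 78 + 5 = 83 → 83
  B: 168 + 0.1×(128−168) = 168 − 4 = 164 → 164
  → #F053A4

#FD6CB7, #F053A4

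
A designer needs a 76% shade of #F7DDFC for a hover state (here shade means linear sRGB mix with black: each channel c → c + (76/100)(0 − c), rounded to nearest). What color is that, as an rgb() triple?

rgb(59, 53, 60)

#F7DDFC is rgb(247, 221, 252).
A 76% shade moves each channel 76% toward 0:
  R: 247 − 187.72 = 59.28 → 59
  G: 221 − 167.96 = 53.04 → 53
  B: 252 + 0.76×(0−252) = 252 − 191.52 = 60.48 → 60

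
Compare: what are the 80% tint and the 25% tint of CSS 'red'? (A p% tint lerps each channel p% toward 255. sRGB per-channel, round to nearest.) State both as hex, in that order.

#ffcccc, #ff4040

CSS red is rgb(255, 0, 0).
80% tint:
  R: 255 + 0 = 255 → 255
  G: 0 + 0.8×(255−0) = 0 + 204 = 204 → 204
  B: 0 + 204 = 204 → 204
  → #ffcccc
25% tint:
  R: 255 + 0.25×(255−255) = 255 + 0 = 255 → 255
  G: 0 + 63.75 = 63.75 → 64
  B: 0 + 63.75 = 63.75 → 64
  → #ff4040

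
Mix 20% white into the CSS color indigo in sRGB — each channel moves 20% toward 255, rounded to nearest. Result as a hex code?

CSS indigo is rgb(75, 0, 130).
Lerp each channel 20% toward 255:
  R: 75 + 36 = 111 → 111
  G: 0 + 0.2×(255−0) = 0 + 51 = 51 → 51
  B: 130 + 0.2×(255−130) = 130 + 25 = 155 → 155
rgb(111, 51, 155) = #6F339B.

#6F339B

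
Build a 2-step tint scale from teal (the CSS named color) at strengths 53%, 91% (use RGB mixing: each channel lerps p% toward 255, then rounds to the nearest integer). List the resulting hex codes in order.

#87c3c3, #e8f4f4

CSS teal is rgb(0, 128, 128).
53%: (0 + 135.15 = 135.15→135, 128 + 67.31 = 195.31→195, 128 + 67.31 = 195.31→195) → #87c3c3
91%: (0 + 232.05 = 232.05→232, 128 + 115.57 = 243.57→244, 128 + 115.57 = 243.57→244) → #e8f4f4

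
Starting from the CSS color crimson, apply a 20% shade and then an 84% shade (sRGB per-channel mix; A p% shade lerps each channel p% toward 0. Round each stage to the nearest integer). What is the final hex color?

CSS crimson is rgb(220, 20, 60).
Lerp each channel 20% toward 0:
  R: 220 − 44 = 176 → 176
  G: 20 + 0.2×(0−20) = 20 − 4 = 16 → 16
  B: 60 + 0.2×(0−60) = 60 − 12 = 48 → 48
After the shade: rgb(176, 16, 48) = #b01030.
An 84% shade moves each channel 84% toward 0:
  R: 176 + 0.84×(0−176) = 176 − 147.84 = 28.16 → 28
  G: 16 − 13.44 = 2.56 → 3
  B: 48 + 0.84×(0−48) = 48 − 40.32 = 7.68 → 8
rgb(28, 3, 8) = #1c0308.

#1c0308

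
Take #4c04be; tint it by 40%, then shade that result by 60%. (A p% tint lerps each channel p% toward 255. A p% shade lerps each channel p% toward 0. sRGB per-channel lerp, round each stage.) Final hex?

#4c04be is rgb(76, 4, 190).
A 40% tint moves each channel 40% toward 255:
  R: 76 + 0.4×(255−76) = 76 + 71.6 = 147.6 → 148
  G: 4 + 100.4 = 104.4 → 104
  B: 190 + 26 = 216 → 216
After the tint: rgb(148, 104, 216) = #9468d8.
Per channel, c → c + 0.6(0 − c):
  R: 148 − 88.8 = 59.2 → 59
  G: 104 − 62.4 = 41.6 → 42
  B: 216 + 0.6×(0−216) = 216 − 129.6 = 86.4 → 86
rgb(59, 42, 86) = #3b2a56.

#3b2a56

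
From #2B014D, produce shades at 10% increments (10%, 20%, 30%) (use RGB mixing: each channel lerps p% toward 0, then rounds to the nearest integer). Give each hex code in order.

#270145, #22013E, #1E0136

#2B014D is rgb(43, 1, 77).
10%: (43 − 4.3 = 38.7→39, 1→1, 77 − 7.7 = 69.3→69) → #270145
20%: (43 − 8.6 = 34.4→34, 1→1, 77 − 15.4 = 61.6→62) → #22013E
30%: (43 − 12.9 = 30.1→30, 1→1, 77 − 23.1 = 53.9→54) → #1E0136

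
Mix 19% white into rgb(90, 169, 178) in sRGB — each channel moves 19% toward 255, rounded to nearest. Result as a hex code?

#79B9C1

Per channel, c → c + 0.19(255 − c):
  R: 90 + 31.35 = 121.35 → 121
  G: 169 + 0.19×(255−169) = 169 + 16.34 = 185.34 → 185
  B: 178 + 0.19×(255−178) = 178 + 14.63 = 192.63 → 193
rgb(121, 185, 193) = #79B9C1.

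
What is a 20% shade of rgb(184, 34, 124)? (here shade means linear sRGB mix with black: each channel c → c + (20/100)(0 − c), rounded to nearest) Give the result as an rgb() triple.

rgb(147, 27, 99)

Lerp each channel 20% toward 0:
  R: 184 + 0.2×(0−184) = 184 − 36.8 = 147.2 → 147
  G: 34 + 0.2×(0−34) = 34 − 6.8 = 27.2 → 27
  B: 124 − 24.8 = 99.2 → 99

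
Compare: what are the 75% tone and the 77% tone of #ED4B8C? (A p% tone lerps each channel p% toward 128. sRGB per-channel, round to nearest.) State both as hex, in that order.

#9B7383, #997483

#ED4B8C is rgb(237, 75, 140).
75% tone:
  R: 237 − 81.75 = 155.25 → 155
  G: 75 + 39.75 = 114.75 → 115
  B: 140 + 0.75×(128−140) = 140 − 9 = 131 → 131
  → #9B7383
77% tone:
  R: 237 − 83.93 = 153.07 → 153
  G: 75 + 40.81 = 115.81 → 116
  B: 140 − 9.24 = 130.76 → 131
  → #997483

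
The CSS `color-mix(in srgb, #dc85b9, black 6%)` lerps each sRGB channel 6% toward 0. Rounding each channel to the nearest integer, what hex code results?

#cf7dae

#dc85b9 is rgb(220, 133, 185).
Per channel, c → c + 0.06(0 − c):
  R: 220 + 0.06×(0−220) = 220 − 13.2 = 206.8 → 207
  G: 133 + 0.06×(0−133) = 133 − 7.98 = 125.02 → 125
  B: 185 − 11.1 = 173.9 → 174
rgb(207, 125, 174) = #cf7dae.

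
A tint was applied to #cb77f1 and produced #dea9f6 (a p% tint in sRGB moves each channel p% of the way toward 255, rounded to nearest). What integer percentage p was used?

#cb77f1 is rgb(203, 119, 241); #dea9f6 is rgb(222, 169, 246).
On the G channel (widest range): 169 ≈ 119 + (p/100)(255 − 119), so p ≈ 100×(169 − 119)/(255 − 119) = 5000/136 = 36.76.
p = 37 reproduces all three channels after rounding.

37%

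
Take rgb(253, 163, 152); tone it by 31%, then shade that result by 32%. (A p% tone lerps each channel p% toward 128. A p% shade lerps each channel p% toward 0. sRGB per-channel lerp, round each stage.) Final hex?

#926763

Lerp each channel 31% toward 128:
  R: 253 + 0.31×(128−253) = 253 − 38.75 = 214.25 → 214
  G: 163 + 0.31×(128−163) = 163 − 10.85 = 152.15 → 152
  B: 152 − 7.44 = 144.56 → 145
After the tone: rgb(214, 152, 145) = #D69891.
Per channel, c → c + 0.32(0 − c):
  R: 214 − 68.48 = 145.52 → 146
  G: 152 − 48.64 = 103.36 → 103
  B: 145 + 0.32×(0−145) = 145 − 46.4 = 98.6 → 99
rgb(146, 103, 99) = #926763.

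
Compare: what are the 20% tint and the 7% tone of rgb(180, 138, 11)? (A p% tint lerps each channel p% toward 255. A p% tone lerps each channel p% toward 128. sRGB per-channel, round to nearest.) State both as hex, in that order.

20% tint:
  R: 180 + 15 = 195 → 195
  G: 138 + 0.2×(255−138) = 138 + 23.4 = 161.4 → 161
  B: 11 + 0.2×(255−11) = 11 + 48.8 = 59.8 → 60
  → #C3A13C
7% tone:
  R: 180 + 0.07×(128−180) = 180 − 3.64 = 176.36 → 176
  G: 138 − 0.7 = 137.3 → 137
  B: 11 + 0.07×(128−11) = 11 + 8.19 = 19.19 → 19
  → #B08913

#C3A13C, #B08913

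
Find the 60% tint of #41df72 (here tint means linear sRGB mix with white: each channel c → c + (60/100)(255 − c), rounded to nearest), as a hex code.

#41df72 is rgb(65, 223, 114).
Lerp each channel 60% toward 255:
  R: 65 + 0.6×(255−65) = 65 + 114 = 179 → 179
  G: 223 + 19.2 = 242.2 → 242
  B: 114 + 84.6 = 198.6 → 199
rgb(179, 242, 199) = #b3f2c7.

#b3f2c7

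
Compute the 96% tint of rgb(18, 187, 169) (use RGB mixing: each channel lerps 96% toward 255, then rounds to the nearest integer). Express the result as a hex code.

Lerp each channel 96% toward 255:
  R: 18 + 227.52 = 245.52 → 246
  G: 187 + 65.28 = 252.28 → 252
  B: 169 + 0.96×(255−169) = 169 + 82.56 = 251.56 → 252
rgb(246, 252, 252) = #F6FCFC.

#F6FCFC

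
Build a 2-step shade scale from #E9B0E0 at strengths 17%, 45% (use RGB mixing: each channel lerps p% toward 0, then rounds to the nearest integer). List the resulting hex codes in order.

#C192BA, #80617B

#E9B0E0 is rgb(233, 176, 224).
17%: (233 − 39.61 = 193.39→193, 176 − 29.92 = 146.08→146, 224 − 38.08 = 185.92→186) → #C192BA
45%: (233 − 104.85 = 128.15→128, 176 − 79.2 = 96.8→97, 224 − 100.8 = 123.2→123) → #80617B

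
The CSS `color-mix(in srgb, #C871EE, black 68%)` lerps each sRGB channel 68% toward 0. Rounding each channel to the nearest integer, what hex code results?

#40244C

#C871EE is rgb(200, 113, 238).
Per channel, c → c + 0.68(0 − c):
  R: 200 + 0.68×(0−200) = 200 − 136 = 64 → 64
  G: 113 − 76.84 = 36.16 → 36
  B: 238 − 161.84 = 76.16 → 76
rgb(64, 36, 76) = #40244C.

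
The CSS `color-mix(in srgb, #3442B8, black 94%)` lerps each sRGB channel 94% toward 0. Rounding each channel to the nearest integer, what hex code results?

#03040B

#3442B8 is rgb(52, 66, 184).
Lerp each channel 94% toward 0:
  R: 52 − 48.88 = 3.12 → 3
  G: 66 + 0.94×(0−66) = 66 − 62.04 = 3.96 → 4
  B: 184 + 0.94×(0−184) = 184 − 172.96 = 11.04 → 11
rgb(3, 4, 11) = #03040B.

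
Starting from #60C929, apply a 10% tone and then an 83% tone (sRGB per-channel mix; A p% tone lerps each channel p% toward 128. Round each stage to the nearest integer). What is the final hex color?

#60C929 is rgb(96, 201, 41).
Lerp each channel 10% toward 128:
  R: 96 + 3.2 = 99.2 → 99
  G: 201 − 7.3 = 193.7 → 194
  B: 41 + 8.7 = 49.7 → 50
After the tone: rgb(99, 194, 50) = #63C232.
Per channel, c → c + 0.83(128 − c):
  R: 99 + 0.83×(128−99) = 99 + 24.07 = 123.07 → 123
  G: 194 − 54.78 = 139.22 → 139
  B: 50 + 0.83×(128−50) = 50 + 64.74 = 114.74 → 115
rgb(123, 139, 115) = #7B8B73.

#7B8B73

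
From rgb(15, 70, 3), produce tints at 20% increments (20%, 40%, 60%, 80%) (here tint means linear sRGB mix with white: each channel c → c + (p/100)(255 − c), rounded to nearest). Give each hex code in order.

20%: (15 + 48 = 63→63, 70 + 37 = 107→107, 3 + 50.4 = 53.4→53) → #3F6B35
40%: (15 + 96 = 111→111, 70 + 74 = 144→144, 3 + 100.8 = 103.8→104) → #6F9068
60%: (15 + 144 = 159→159, 70 + 111 = 181→181, 3 + 151.2 = 154.2→154) → #9FB59A
80%: (15 + 192 = 207→207, 70 + 148 = 218→218, 3 + 201.6 = 204.6→205) → #CFDACD

#3F6B35, #6F9068, #9FB59A, #CFDACD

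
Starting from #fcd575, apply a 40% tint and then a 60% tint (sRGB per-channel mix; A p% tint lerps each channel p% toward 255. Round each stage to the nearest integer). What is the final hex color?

#fef5de

#fcd575 is rgb(252, 213, 117).
A 40% tint moves each channel 40% toward 255:
  R: 252 + 1.2 = 253.2 → 253
  G: 213 + 0.4×(255−213) = 213 + 16.8 = 229.8 → 230
  B: 117 + 55.2 = 172.2 → 172
After the tint: rgb(253, 230, 172) = #fde6ac.
Lerp each channel 60% toward 255:
  R: 253 + 1.2 = 254.2 → 254
  G: 230 + 0.6×(255−230) = 230 + 15 = 245 → 245
  B: 172 + 0.6×(255−172) = 172 + 49.8 = 221.8 → 222
rgb(254, 245, 222) = #fef5de.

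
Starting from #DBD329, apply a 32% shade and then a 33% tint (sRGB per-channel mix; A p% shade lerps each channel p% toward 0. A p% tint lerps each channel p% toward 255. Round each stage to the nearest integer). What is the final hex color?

#B8B467

#DBD329 is rgb(219, 211, 41).
A 32% shade moves each channel 32% toward 0:
  R: 219 + 0.32×(0−219) = 219 − 70.08 = 148.92 → 149
  G: 211 + 0.32×(0−211) = 211 − 67.52 = 143.48 → 143
  B: 41 − 13.12 = 27.88 → 28
After the shade: rgb(149, 143, 28) = #958F1C.
Lerp each channel 33% toward 255:
  R: 149 + 34.98 = 183.98 → 184
  G: 143 + 0.33×(255−143) = 143 + 36.96 = 179.96 → 180
  B: 28 + 0.33×(255−28) = 28 + 74.91 = 102.91 → 103
rgb(184, 180, 103) = #B8B467.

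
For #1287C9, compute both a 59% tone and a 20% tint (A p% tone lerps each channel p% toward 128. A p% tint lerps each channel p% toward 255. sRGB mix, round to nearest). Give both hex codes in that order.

#53839E, #419FD4

#1287C9 is rgb(18, 135, 201).
59% tone:
  R: 18 + 0.59×(128−18) = 18 + 64.9 = 82.9 → 83
  G: 135 + 0.59×(128−135) = 135 − 4.13 = 130.87 → 131
  B: 201 − 43.07 = 157.93 → 158
  → #53839E
20% tint:
  R: 18 + 0.2×(255−18) = 18 + 47.4 = 65.4 → 65
  G: 135 + 0.2×(255−135) = 135 + 24 = 159 → 159
  B: 201 + 0.2×(255−201) = 201 + 10.8 = 211.8 → 212
  → #419FD4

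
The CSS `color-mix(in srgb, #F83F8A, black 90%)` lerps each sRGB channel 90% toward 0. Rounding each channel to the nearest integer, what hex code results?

#19060E

#F83F8A is rgb(248, 63, 138).
Per channel, c → c + 0.9(0 − c):
  R: 248 + 0.9×(0−248) = 248 − 223.2 = 24.8 → 25
  G: 63 + 0.9×(0−63) = 63 − 56.7 = 6.3 → 6
  B: 138 − 124.2 = 13.8 → 14
rgb(25, 6, 14) = #19060E.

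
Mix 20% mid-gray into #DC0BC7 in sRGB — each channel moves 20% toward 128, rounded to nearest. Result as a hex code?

#CA22B9

#DC0BC7 is rgb(220, 11, 199).
Lerp each channel 20% toward 128:
  R: 220 − 18.4 = 201.6 → 202
  G: 11 + 23.4 = 34.4 → 34
  B: 199 − 14.2 = 184.8 → 185
rgb(202, 34, 185) = #CA22B9.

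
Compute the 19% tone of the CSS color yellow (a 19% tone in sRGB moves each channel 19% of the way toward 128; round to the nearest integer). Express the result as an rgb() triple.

CSS yellow is rgb(255, 255, 0).
Lerp each channel 19% toward 128:
  R: 255 + 0.19×(128−255) = 255 − 24.13 = 230.87 → 231
  G: 255 − 24.13 = 230.87 → 231
  B: 0 + 0.19×(128−0) = 0 + 24.32 = 24.32 → 24

rgb(231, 231, 24)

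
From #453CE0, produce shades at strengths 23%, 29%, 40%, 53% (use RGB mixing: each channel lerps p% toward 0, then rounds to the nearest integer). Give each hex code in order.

#453CE0 is rgb(69, 60, 224).
23%: (69 − 15.87 = 53.13→53, 60 − 13.8 = 46.2→46, 224 − 51.52 = 172.48→172) → #352EAC
29%: (69 − 20.01 = 48.99→49, 60 − 17.4 = 42.6→43, 224 − 64.96 = 159.04→159) → #312B9F
40%: (69 − 27.6 = 41.4→41, 60 − 24 = 36→36, 224 − 89.6 = 134.4→134) → #292486
53%: (69 − 36.57 = 32.43→32, 60 − 31.8 = 28.2→28, 224 − 118.72 = 105.28→105) → #201C69

#352EAC, #312B9F, #292486, #201C69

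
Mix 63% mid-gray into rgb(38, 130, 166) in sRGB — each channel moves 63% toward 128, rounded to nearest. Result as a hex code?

Lerp each channel 63% toward 128:
  R: 38 + 56.7 = 94.7 → 95
  G: 130 + 0.63×(128−130) = 130 − 1.26 = 128.74 → 129
  B: 166 − 23.94 = 142.06 → 142
rgb(95, 129, 142) = #5f818e.

#5f818e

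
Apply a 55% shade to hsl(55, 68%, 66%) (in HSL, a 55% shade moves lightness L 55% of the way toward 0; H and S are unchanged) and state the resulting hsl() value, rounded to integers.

hsl(55, 68%, 30%)

L moves 55% from 66 toward 0: 66 − 36.3 = 29.7 → 30.
H and S are unchanged.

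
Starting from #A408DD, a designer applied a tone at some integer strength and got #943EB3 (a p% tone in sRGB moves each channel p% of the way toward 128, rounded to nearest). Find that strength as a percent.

45%

#A408DD is rgb(164, 8, 221); #943EB3 is rgb(148, 62, 179).
On the G channel (widest range): 62 ≈ 8 + (p/100)(128 − 8), so p ≈ 100×(62 − 8)/(128 − 8) = 5400/120 = 45.00.
p = 45 reproduces all three channels after rounding.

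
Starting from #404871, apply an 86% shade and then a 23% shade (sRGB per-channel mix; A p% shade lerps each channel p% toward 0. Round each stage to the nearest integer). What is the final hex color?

#404871 is rgb(64, 72, 113).
An 86% shade moves each channel 86% toward 0:
  R: 64 + 0.86×(0−64) = 64 − 55.04 = 8.96 → 9
  G: 72 − 61.92 = 10.08 → 10
  B: 113 − 97.18 = 15.82 → 16
After the shade: rgb(9, 10, 16) = #090A10.
A 23% shade moves each channel 23% toward 0:
  R: 9 − 2.07 = 6.93 → 7
  G: 10 + 0.23×(0−10) = 10 − 2.3 = 7.7 → 8
  B: 16 − 3.68 = 12.32 → 12
rgb(7, 8, 12) = #07080C.

#07080C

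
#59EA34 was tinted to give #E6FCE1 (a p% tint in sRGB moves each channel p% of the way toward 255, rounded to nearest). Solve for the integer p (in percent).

85%

#59EA34 is rgb(89, 234, 52); #E6FCE1 is rgb(230, 252, 225).
On the B channel (widest range): 225 ≈ 52 + (p/100)(255 − 52), so p ≈ 100×(225 − 52)/(255 − 52) = 17300/203 = 85.22.
p = 85 reproduces all three channels after rounding.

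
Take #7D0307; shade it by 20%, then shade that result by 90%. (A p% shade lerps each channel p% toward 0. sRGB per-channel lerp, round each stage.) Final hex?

#0A0001

#7D0307 is rgb(125, 3, 7).
Lerp each channel 20% toward 0:
  R: 125 + 0.2×(0−125) = 125 − 25 = 100 → 100
  G: 3 + 0.2×(0−3) = 3 − 0.6 = 2.4 → 2
  B: 7 + 0.2×(0−7) = 7 − 1.4 = 5.6 → 6
After the shade: rgb(100, 2, 6) = #640206.
A 90% shade moves each channel 90% toward 0:
  R: 100 + 0.9×(0−100) = 100 − 90 = 10 → 10
  G: 2 − 1.8 = 0.2 → 0
  B: 6 − 5.4 = 0.6 → 1
rgb(10, 0, 1) = #0A0001.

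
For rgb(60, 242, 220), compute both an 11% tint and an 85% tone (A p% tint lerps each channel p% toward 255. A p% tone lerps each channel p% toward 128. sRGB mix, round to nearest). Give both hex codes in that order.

11% tint:
  R: 60 + 0.11×(255−60) = 60 + 21.45 = 81.45 → 81
  G: 242 + 1.43 = 243.43 → 243
  B: 220 + 0.11×(255−220) = 220 + 3.85 = 223.85 → 224
  → #51F3E0
85% tone:
  R: 60 + 0.85×(128−60) = 60 + 57.8 = 117.8 → 118
  G: 242 − 96.9 = 145.1 → 145
  B: 220 − 78.2 = 141.8 → 142
  → #76918E

#51F3E0, #76918E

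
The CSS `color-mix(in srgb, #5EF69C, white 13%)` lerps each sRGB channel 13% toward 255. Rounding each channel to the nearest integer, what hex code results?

#5EF69C is rgb(94, 246, 156).
Per channel, c → c + 0.13(255 − c):
  R: 94 + 0.13×(255−94) = 94 + 20.93 = 114.93 → 115
  G: 246 + 1.17 = 247.17 → 247
  B: 156 + 0.13×(255−156) = 156 + 12.87 = 168.87 → 169
rgb(115, 247, 169) = #73F7A9.

#73F7A9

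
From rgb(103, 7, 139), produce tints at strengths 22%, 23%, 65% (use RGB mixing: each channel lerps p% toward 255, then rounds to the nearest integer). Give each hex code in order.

#883EA5, #8A40A6, #CAA8D6

22%: (103 + 33.44 = 136.44→136, 7 + 54.56 = 61.56→62, 139 + 25.52 = 164.52→165) → #883EA5
23%: (103 + 34.96 = 137.96→138, 7 + 57.04 = 64.04→64, 139 + 26.68 = 165.68→166) → #8A40A6
65%: (103 + 98.8 = 201.8→202, 7 + 161.2 = 168.2→168, 139 + 75.4 = 214.4→214) → #CAA8D6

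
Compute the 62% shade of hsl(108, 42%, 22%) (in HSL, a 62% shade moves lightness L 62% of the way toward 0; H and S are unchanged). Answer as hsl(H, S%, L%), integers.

L moves 62% from 22 toward 0: 22 − 13.64 = 8.36 → 8.
H and S are unchanged.

hsl(108, 42%, 8%)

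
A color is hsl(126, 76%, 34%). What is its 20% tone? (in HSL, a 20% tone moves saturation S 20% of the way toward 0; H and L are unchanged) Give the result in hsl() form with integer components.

S moves 20% from 76 toward 0: 76 − 15.2 = 60.8 → 61.
H and L are unchanged.

hsl(126, 61%, 34%)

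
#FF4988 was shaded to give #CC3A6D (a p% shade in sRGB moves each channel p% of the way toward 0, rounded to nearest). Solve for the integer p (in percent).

#FF4988 is rgb(255, 73, 136); #CC3A6D is rgb(204, 58, 109).
On the R channel (widest range): 204 ≈ 255 + (p/100)(0 − 255), so p ≈ 100×(204 − 255)/(0 − 255) = -5100/-255 = 20.00.
p = 20 reproduces all three channels after rounding.

20%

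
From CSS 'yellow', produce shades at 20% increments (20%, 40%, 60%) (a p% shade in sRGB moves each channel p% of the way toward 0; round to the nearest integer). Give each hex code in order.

#cccc00, #999900, #666600

CSS yellow is rgb(255, 255, 0).
20%: (255 − 51 = 204→204, 255 − 51 = 204→204, 0→0) → #cccc00
40%: (255 − 102 = 153→153, 255 − 102 = 153→153, 0→0) → #999900
60%: (255 − 153 = 102→102, 255 − 153 = 102→102, 0→0) → #666600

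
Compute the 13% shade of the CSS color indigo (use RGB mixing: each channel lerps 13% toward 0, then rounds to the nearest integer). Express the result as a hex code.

CSS indigo is rgb(75, 0, 130).
A 13% shade moves each channel 13% toward 0:
  R: 75 − 9.75 = 65.25 → 65
  G: 0 + 0 = 0 → 0
  B: 130 + 0.13×(0−130) = 130 − 16.9 = 113.1 → 113
rgb(65, 0, 113) = #410071.

#410071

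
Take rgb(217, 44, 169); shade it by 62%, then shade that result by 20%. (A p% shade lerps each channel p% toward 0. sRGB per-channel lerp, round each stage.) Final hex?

#420E33

A 62% shade moves each channel 62% toward 0:
  R: 217 + 0.62×(0−217) = 217 − 134.54 = 82.46 → 82
  G: 44 + 0.62×(0−44) = 44 − 27.28 = 16.72 → 17
  B: 169 + 0.62×(0−169) = 169 − 104.78 = 64.22 → 64
After the shade: rgb(82, 17, 64) = #521140.
Lerp each channel 20% toward 0:
  R: 82 + 0.2×(0−82) = 82 − 16.4 = 65.6 → 66
  G: 17 + 0.2×(0−17) = 17 − 3.4 = 13.6 → 14
  B: 64 + 0.2×(0−64) = 64 − 12.8 = 51.2 → 51
rgb(66, 14, 51) = #420E33.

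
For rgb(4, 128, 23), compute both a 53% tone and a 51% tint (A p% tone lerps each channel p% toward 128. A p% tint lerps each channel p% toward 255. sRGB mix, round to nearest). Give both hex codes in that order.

53% tone:
  R: 4 + 0.53×(128−4) = 4 + 65.72 = 69.72 → 70
  G: 128 + 0.53×(128−128) = 128 + 0 = 128 → 128
  B: 23 + 0.53×(128−23) = 23 + 55.65 = 78.65 → 79
  → #46804f
51% tint:
  R: 4 + 128.01 = 132.01 → 132
  G: 128 + 64.77 = 192.77 → 193
  B: 23 + 118.32 = 141.32 → 141
  → #84c18d

#46804f, #84c18d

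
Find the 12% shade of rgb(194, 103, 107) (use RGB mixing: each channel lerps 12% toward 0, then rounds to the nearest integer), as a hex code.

#ab5b5e

Lerp each channel 12% toward 0:
  R: 194 + 0.12×(0−194) = 194 − 23.28 = 170.72 → 171
  G: 103 + 0.12×(0−103) = 103 − 12.36 = 90.64 → 91
  B: 107 − 12.84 = 94.16 → 94
rgb(171, 91, 94) = #ab5b5e.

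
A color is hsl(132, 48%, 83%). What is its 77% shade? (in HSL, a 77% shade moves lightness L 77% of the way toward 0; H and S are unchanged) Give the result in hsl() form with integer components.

hsl(132, 48%, 19%)

L moves 77% from 83 toward 0: 83 − 63.91 = 19.09 → 19.
H and S are unchanged.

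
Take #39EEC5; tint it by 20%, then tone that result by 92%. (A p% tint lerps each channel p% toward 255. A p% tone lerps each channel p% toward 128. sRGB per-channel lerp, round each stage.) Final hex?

#7E8986

#39EEC5 is rgb(57, 238, 197).
A 20% tint moves each channel 20% toward 255:
  R: 57 + 39.6 = 96.6 → 97
  G: 238 + 3.4 = 241.4 → 241
  B: 197 + 11.6 = 208.6 → 209
After the tint: rgb(97, 241, 209) = #61F1D1.
Lerp each channel 92% toward 128:
  R: 97 + 28.52 = 125.52 → 126
  G: 241 + 0.92×(128−241) = 241 − 103.96 = 137.04 → 137
  B: 209 − 74.52 = 134.48 → 134
rgb(126, 137, 134) = #7E8986.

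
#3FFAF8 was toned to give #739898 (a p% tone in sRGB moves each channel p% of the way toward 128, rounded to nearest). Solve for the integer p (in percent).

80%

#3FFAF8 is rgb(63, 250, 248); #739898 is rgb(115, 152, 152).
On the G channel (widest range): 152 ≈ 250 + (p/100)(128 − 250), so p ≈ 100×(152 − 250)/(128 − 250) = -9800/-122 = 80.33.
p = 80 reproduces all three channels after rounding.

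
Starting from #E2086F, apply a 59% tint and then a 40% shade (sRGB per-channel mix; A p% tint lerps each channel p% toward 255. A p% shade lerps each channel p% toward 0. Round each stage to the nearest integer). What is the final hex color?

#925C76

#E2086F is rgb(226, 8, 111).
Lerp each channel 59% toward 255:
  R: 226 + 17.11 = 243.11 → 243
  G: 8 + 0.59×(255−8) = 8 + 145.73 = 153.73 → 154
  B: 111 + 84.96 = 195.96 → 196
After the tint: rgb(243, 154, 196) = #F39AC4.
Per channel, c → c + 0.4(0 − c):
  R: 243 + 0.4×(0−243) = 243 − 97.2 = 145.8 → 146
  G: 154 − 61.6 = 92.4 → 92
  B: 196 − 78.4 = 117.6 → 118
rgb(146, 92, 118) = #925C76.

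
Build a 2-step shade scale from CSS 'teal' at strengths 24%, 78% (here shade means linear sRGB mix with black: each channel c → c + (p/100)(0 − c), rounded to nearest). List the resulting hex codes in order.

CSS teal is rgb(0, 128, 128).
24%: (0→0, 128 − 30.72 = 97.28→97, 128 − 30.72 = 97.28→97) → #006161
78%: (0→0, 128 − 99.84 = 28.16→28, 128 − 99.84 = 28.16→28) → #001C1C

#006161, #001C1C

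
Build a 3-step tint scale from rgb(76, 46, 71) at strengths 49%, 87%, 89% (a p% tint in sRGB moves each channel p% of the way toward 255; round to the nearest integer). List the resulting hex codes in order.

#A494A1, #E8E4E7, #EBE8EB

49%: (76 + 87.71 = 163.71→164, 46 + 102.41 = 148.41→148, 71 + 90.16 = 161.16→161) → #A494A1
87%: (76 + 155.73 = 231.73→232, 46 + 181.83 = 227.83→228, 71 + 160.08 = 231.08→231) → #E8E4E7
89%: (76 + 159.31 = 235.31→235, 46 + 186.01 = 232.01→232, 71 + 163.76 = 234.76→235) → #EBE8EB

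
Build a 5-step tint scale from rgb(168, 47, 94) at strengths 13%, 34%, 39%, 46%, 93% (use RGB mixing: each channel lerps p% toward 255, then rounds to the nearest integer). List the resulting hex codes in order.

#B34A73, #C67695, #CA809D, #D08FA8, #F9F0F4

13%: (168 + 11.31 = 179.31→179, 47 + 27.04 = 74.04→74, 94 + 20.93 = 114.93→115) → #B34A73
34%: (168 + 29.58 = 197.58→198, 47 + 70.72 = 117.72→118, 94 + 54.74 = 148.74→149) → #C67695
39%: (168 + 33.93 = 201.93→202, 47 + 81.12 = 128.12→128, 94 + 62.79 = 156.79→157) → #CA809D
46%: (168 + 40.02 = 208.02→208, 47 + 95.68 = 142.68→143, 94 + 74.06 = 168.06→168) → #D08FA8
93%: (168 + 80.91 = 248.91→249, 47 + 193.44 = 240.44→240, 94 + 149.73 = 243.73→244) → #F9F0F4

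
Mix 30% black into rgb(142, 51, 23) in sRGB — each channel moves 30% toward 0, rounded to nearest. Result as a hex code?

A 30% shade moves each channel 30% toward 0:
  R: 142 + 0.3×(0−142) = 142 − 42.6 = 99.4 → 99
  G: 51 + 0.3×(0−51) = 51 − 15.3 = 35.7 → 36
  B: 23 + 0.3×(0−23) = 23 − 6.9 = 16.1 → 16
rgb(99, 36, 16) = #632410.

#632410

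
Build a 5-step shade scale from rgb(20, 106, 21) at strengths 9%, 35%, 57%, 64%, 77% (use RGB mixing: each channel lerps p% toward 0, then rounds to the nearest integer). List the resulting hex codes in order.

#126013, #0d450e, #092e09, #072608, #051805

9%: (20 − 1.8 = 18.2→18, 106 − 9.54 = 96.46→96, 21 − 1.89 = 19.11→19) → #126013
35%: (20 − 7 = 13→13, 106 − 37.1 = 68.9→69, 21 − 7.35 = 13.65→14) → #0d450e
57%: (20 − 11.4 = 8.6→9, 106 − 60.42 = 45.58→46, 21 − 11.97 = 9.03→9) → #092e09
64%: (20 − 12.8 = 7.2→7, 106 − 67.84 = 38.16→38, 21 − 13.44 = 7.56→8) → #072608
77%: (20 − 15.4 = 4.6→5, 106 − 81.62 = 24.38→24, 21 − 16.17 = 4.83→5) → #051805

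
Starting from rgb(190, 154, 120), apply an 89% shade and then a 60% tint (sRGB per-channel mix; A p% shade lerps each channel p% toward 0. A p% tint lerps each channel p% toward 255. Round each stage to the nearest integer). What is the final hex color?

Per channel, c → c + 0.89(0 − c):
  R: 190 + 0.89×(0−190) = 190 − 169.1 = 20.9 → 21
  G: 154 + 0.89×(0−154) = 154 − 137.06 = 16.94 → 17
  B: 120 + 0.89×(0−120) = 120 − 106.8 = 13.2 → 13
After the shade: rgb(21, 17, 13) = #15110D.
A 60% tint moves each channel 60% toward 255:
  R: 21 + 0.6×(255−21) = 21 + 140.4 = 161.4 → 161
  G: 17 + 142.8 = 159.8 → 160
  B: 13 + 0.6×(255−13) = 13 + 145.2 = 158.2 → 158
rgb(161, 160, 158) = #A1A09E.

#A1A09E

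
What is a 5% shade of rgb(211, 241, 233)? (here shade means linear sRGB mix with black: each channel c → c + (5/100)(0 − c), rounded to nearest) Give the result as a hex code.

A 5% shade moves each channel 5% toward 0:
  R: 211 − 10.55 = 200.45 → 200
  G: 241 + 0.05×(0−241) = 241 − 12.05 = 228.95 → 229
  B: 233 − 11.65 = 221.35 → 221
rgb(200, 229, 221) = #C8E5DD.

#C8E5DD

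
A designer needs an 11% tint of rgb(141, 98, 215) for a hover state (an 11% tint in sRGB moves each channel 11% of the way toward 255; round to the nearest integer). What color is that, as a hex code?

#9A73DB

An 11% tint moves each channel 11% toward 255:
  R: 141 + 12.54 = 153.54 → 154
  G: 98 + 0.11×(255−98) = 98 + 17.27 = 115.27 → 115
  B: 215 + 0.11×(255−215) = 215 + 4.4 = 219.4 → 219
rgb(154, 115, 219) = #9A73DB.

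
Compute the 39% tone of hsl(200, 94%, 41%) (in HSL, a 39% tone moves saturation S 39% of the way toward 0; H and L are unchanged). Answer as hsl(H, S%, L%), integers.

hsl(200, 57%, 41%)

S moves 39% from 94 toward 0: 94 − 36.66 = 57.34 → 57.
H and L are unchanged.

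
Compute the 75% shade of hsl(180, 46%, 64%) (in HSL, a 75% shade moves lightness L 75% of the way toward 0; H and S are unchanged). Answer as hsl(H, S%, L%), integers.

hsl(180, 46%, 16%)

L moves 75% from 64 toward 0: 64 − 48 = 16 → 16.
H and S are unchanged.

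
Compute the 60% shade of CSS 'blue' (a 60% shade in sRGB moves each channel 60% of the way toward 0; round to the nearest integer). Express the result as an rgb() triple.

rgb(0, 0, 102)

CSS blue is rgb(0, 0, 255).
Lerp each channel 60% toward 0:
  R: 0 + 0 = 0 → 0
  G: 0 + 0.6×(0−0) = 0 + 0 = 0 → 0
  B: 255 + 0.6×(0−255) = 255 − 153 = 102 → 102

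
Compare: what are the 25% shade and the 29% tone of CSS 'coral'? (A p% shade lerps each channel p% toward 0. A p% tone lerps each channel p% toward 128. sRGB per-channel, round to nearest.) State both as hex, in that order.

CSS coral is rgb(255, 127, 80).
25% shade:
  R: 255 − 63.75 = 191.25 → 191
  G: 127 + 0.25×(0−127) = 127 − 31.75 = 95.25 → 95
  B: 80 + 0.25×(0−80) = 80 − 20 = 60 → 60
  → #bf5f3c
29% tone:
  R: 255 + 0.29×(128−255) = 255 − 36.83 = 218.17 → 218
  G: 127 + 0.29×(128−127) = 127 + 0.29 = 127.29 → 127
  B: 80 + 13.92 = 93.92 → 94
  → #da7f5e

#bf5f3c, #da7f5e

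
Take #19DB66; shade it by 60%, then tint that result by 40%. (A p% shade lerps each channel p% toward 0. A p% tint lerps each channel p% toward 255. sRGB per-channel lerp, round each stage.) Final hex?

#6C9B7F

#19DB66 is rgb(25, 219, 102).
Per channel, c → c + 0.6(0 − c):
  R: 25 − 15 = 10 → 10
  G: 219 − 131.4 = 87.6 → 88
  B: 102 − 61.2 = 40.8 → 41
After the shade: rgb(10, 88, 41) = #0A5829.
Per channel, c → c + 0.4(255 − c):
  R: 10 + 0.4×(255−10) = 10 + 98 = 108 → 108
  G: 88 + 66.8 = 154.8 → 155
  B: 41 + 85.6 = 126.6 → 127
rgb(108, 155, 127) = #6C9B7F.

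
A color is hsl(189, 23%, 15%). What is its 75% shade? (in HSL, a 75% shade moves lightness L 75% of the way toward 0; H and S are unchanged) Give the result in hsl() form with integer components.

L moves 75% from 15 toward 0: 15 − 11.25 = 3.75 → 4.
H and S are unchanged.

hsl(189, 23%, 4%)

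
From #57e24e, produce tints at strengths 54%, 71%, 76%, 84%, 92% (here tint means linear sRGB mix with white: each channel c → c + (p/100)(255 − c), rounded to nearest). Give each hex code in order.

#b2f2ae, #cef7cc, #d7f8d5, #e4fae3, #f2fdf1

#57e24e is rgb(87, 226, 78).
54%: (87 + 90.72 = 177.72→178, 226 + 15.66 = 241.66→242, 78 + 95.58 = 173.58→174) → #b2f2ae
71%: (87 + 119.28 = 206.28→206, 226 + 20.59 = 246.59→247, 78 + 125.67 = 203.67→204) → #cef7cc
76%: (87 + 127.68 = 214.68→215, 226 + 22.04 = 248.04→248, 78 + 134.52 = 212.52→213) → #d7f8d5
84%: (87 + 141.12 = 228.12→228, 226 + 24.36 = 250.36→250, 78 + 148.68 = 226.68→227) → #e4fae3
92%: (87 + 154.56 = 241.56→242, 226 + 26.68 = 252.68→253, 78 + 162.84 = 240.84→241) → #f2fdf1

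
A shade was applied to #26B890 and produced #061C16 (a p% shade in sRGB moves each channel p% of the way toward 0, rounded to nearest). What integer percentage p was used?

#26B890 is rgb(38, 184, 144); #061C16 is rgb(6, 28, 22).
On the G channel (widest range): 28 ≈ 184 + (p/100)(0 − 184), so p ≈ 100×(28 − 184)/(0 − 184) = -15600/-184 = 84.78.
p = 85 reproduces all three channels after rounding.

85%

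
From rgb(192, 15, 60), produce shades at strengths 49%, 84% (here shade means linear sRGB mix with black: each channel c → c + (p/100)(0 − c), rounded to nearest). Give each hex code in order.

#62081f, #1f020a

49%: (192 − 94.08 = 97.92→98, 15 − 7.35 = 7.65→8, 60 − 29.4 = 30.6→31) → #62081f
84%: (192 − 161.28 = 30.72→31, 15 − 12.6 = 2.4→2, 60 − 50.4 = 9.6→10) → #1f020a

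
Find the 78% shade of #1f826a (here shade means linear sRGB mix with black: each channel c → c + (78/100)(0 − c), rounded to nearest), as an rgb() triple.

#1f826a is rgb(31, 130, 106).
A 78% shade moves each channel 78% toward 0:
  R: 31 + 0.78×(0−31) = 31 − 24.18 = 6.82 → 7
  G: 130 + 0.78×(0−130) = 130 − 101.4 = 28.6 → 29
  B: 106 − 82.68 = 23.32 → 23

rgb(7, 29, 23)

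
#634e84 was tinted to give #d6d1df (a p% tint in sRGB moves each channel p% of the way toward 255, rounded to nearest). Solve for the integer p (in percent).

#634e84 is rgb(99, 78, 132); #d6d1df is rgb(214, 209, 223).
On the G channel (widest range): 209 ≈ 78 + (p/100)(255 − 78), so p ≈ 100×(209 − 78)/(255 − 78) = 13100/177 = 74.01.
p = 74 reproduces all three channels after rounding.

74%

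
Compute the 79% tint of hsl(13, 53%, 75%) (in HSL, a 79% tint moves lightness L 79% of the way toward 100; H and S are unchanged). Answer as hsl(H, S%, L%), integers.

L moves 79% from 75 toward 100: 75 + 19.75 = 94.75 → 95.
H and S are unchanged.

hsl(13, 53%, 95%)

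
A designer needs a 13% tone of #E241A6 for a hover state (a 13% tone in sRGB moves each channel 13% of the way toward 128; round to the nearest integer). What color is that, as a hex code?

#D549A1

#E241A6 is rgb(226, 65, 166).
Per channel, c → c + 0.13(128 − c):
  R: 226 − 12.74 = 213.26 → 213
  G: 65 + 0.13×(128−65) = 65 + 8.19 = 73.19 → 73
  B: 166 + 0.13×(128−166) = 166 − 4.94 = 161.06 → 161
rgb(213, 73, 161) = #D549A1.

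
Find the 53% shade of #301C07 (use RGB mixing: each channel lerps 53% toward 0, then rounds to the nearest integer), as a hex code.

#170D03

#301C07 is rgb(48, 28, 7).
Per channel, c → c + 0.53(0 − c):
  R: 48 + 0.53×(0−48) = 48 − 25.44 = 22.56 → 23
  G: 28 + 0.53×(0−28) = 28 − 14.84 = 13.16 → 13
  B: 7 + 0.53×(0−7) = 7 − 3.71 = 3.29 → 3
rgb(23, 13, 3) = #170D03.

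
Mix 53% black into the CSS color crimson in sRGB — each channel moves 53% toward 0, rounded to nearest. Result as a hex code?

CSS crimson is rgb(220, 20, 60).
Lerp each channel 53% toward 0:
  R: 220 − 116.6 = 103.4 → 103
  G: 20 + 0.53×(0−20) = 20 − 10.6 = 9.4 → 9
  B: 60 − 31.8 = 28.2 → 28
rgb(103, 9, 28) = #67091C.

#67091C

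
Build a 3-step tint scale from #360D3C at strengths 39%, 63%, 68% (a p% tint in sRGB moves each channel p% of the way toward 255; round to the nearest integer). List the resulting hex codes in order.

#360D3C is rgb(54, 13, 60).
39%: (54 + 78.39 = 132.39→132, 13 + 94.38 = 107.38→107, 60 + 76.05 = 136.05→136) → #846B88
63%: (54 + 126.63 = 180.63→181, 13 + 152.46 = 165.46→165, 60 + 122.85 = 182.85→183) → #B5A5B7
68%: (54 + 136.68 = 190.68→191, 13 + 164.56 = 177.56→178, 60 + 132.6 = 192.6→193) → #BFB2C1

#846B88, #B5A5B7, #BFB2C1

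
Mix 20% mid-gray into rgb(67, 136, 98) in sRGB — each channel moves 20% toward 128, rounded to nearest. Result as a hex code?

Lerp each channel 20% toward 128:
  R: 67 + 12.2 = 79.2 → 79
  G: 136 + 0.2×(128−136) = 136 − 1.6 = 134.4 → 134
  B: 98 + 0.2×(128−98) = 98 + 6 = 104 → 104
rgb(79, 134, 104) = #4F8668.

#4F8668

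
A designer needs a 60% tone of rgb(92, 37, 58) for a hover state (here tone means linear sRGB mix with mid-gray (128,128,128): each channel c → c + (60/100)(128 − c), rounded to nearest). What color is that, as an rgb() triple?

Lerp each channel 60% toward 128:
  R: 92 + 21.6 = 113.6 → 114
  G: 37 + 0.6×(128−37) = 37 + 54.6 = 91.6 → 92
  B: 58 + 0.6×(128−58) = 58 + 42 = 100 → 100

rgb(114, 92, 100)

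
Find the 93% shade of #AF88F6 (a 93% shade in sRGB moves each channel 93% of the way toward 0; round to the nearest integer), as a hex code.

#0C0A11

#AF88F6 is rgb(175, 136, 246).
Lerp each channel 93% toward 0:
  R: 175 + 0.93×(0−175) = 175 − 162.75 = 12.25 → 12
  G: 136 + 0.93×(0−136) = 136 − 126.48 = 9.52 → 10
  B: 246 − 228.78 = 17.22 → 17
rgb(12, 10, 17) = #0C0A11.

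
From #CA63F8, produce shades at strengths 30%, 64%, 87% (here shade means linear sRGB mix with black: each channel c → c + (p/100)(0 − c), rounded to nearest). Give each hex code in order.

#CA63F8 is rgb(202, 99, 248).
30%: (202 − 60.6 = 141.4→141, 99 − 29.7 = 69.3→69, 248 − 74.4 = 173.6→174) → #8D45AE
64%: (202 − 129.28 = 72.72→73, 99 − 63.36 = 35.64→36, 248 − 158.72 = 89.28→89) → #492459
87%: (202 − 175.74 = 26.26→26, 99 − 86.13 = 12.87→13, 248 − 215.76 = 32.24→32) → #1A0D20

#8D45AE, #492459, #1A0D20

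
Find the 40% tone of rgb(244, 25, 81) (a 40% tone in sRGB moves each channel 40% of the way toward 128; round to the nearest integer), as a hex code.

Per channel, c → c + 0.4(128 − c):
  R: 244 + 0.4×(128−244) = 244 − 46.4 = 197.6 → 198
  G: 25 + 0.4×(128−25) = 25 + 41.2 = 66.2 → 66
  B: 81 + 0.4×(128−81) = 81 + 18.8 = 99.8 → 100
rgb(198, 66, 100) = #C64264.

#C64264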